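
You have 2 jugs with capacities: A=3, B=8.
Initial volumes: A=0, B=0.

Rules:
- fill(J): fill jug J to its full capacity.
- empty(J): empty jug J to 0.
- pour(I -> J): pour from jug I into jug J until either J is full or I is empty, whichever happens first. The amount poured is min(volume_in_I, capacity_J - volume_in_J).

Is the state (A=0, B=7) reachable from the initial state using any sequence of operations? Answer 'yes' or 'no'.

Answer: yes

Derivation:
BFS from (A=0, B=0):
  1. fill(B) -> (A=0 B=8)
  2. pour(B -> A) -> (A=3 B=5)
  3. empty(A) -> (A=0 B=5)
  4. pour(B -> A) -> (A=3 B=2)
  5. empty(A) -> (A=0 B=2)
  6. pour(B -> A) -> (A=2 B=0)
  7. fill(B) -> (A=2 B=8)
  8. pour(B -> A) -> (A=3 B=7)
  9. empty(A) -> (A=0 B=7)
Target reached → yes.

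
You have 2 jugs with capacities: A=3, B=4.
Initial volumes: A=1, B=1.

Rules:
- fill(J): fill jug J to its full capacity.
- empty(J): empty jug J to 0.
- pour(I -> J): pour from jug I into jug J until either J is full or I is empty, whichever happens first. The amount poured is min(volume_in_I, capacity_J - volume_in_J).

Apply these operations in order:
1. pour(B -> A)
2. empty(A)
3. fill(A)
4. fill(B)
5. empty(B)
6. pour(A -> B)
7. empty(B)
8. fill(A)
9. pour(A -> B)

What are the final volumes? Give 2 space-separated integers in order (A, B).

Answer: 0 3

Derivation:
Step 1: pour(B -> A) -> (A=2 B=0)
Step 2: empty(A) -> (A=0 B=0)
Step 3: fill(A) -> (A=3 B=0)
Step 4: fill(B) -> (A=3 B=4)
Step 5: empty(B) -> (A=3 B=0)
Step 6: pour(A -> B) -> (A=0 B=3)
Step 7: empty(B) -> (A=0 B=0)
Step 8: fill(A) -> (A=3 B=0)
Step 9: pour(A -> B) -> (A=0 B=3)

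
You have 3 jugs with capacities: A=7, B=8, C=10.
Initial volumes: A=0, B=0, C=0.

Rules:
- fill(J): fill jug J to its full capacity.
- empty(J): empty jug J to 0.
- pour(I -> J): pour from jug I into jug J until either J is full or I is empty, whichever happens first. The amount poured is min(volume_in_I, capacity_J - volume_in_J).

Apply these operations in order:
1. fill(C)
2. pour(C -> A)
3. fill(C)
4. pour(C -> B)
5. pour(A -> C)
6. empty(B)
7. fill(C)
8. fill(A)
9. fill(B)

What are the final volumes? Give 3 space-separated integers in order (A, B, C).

Answer: 7 8 10

Derivation:
Step 1: fill(C) -> (A=0 B=0 C=10)
Step 2: pour(C -> A) -> (A=7 B=0 C=3)
Step 3: fill(C) -> (A=7 B=0 C=10)
Step 4: pour(C -> B) -> (A=7 B=8 C=2)
Step 5: pour(A -> C) -> (A=0 B=8 C=9)
Step 6: empty(B) -> (A=0 B=0 C=9)
Step 7: fill(C) -> (A=0 B=0 C=10)
Step 8: fill(A) -> (A=7 B=0 C=10)
Step 9: fill(B) -> (A=7 B=8 C=10)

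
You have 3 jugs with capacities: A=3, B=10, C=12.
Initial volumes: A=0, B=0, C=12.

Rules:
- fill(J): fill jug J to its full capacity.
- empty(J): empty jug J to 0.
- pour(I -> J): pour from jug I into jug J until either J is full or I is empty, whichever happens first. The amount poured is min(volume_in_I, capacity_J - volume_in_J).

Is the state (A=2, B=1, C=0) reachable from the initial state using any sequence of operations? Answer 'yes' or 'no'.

BFS from (A=0, B=0, C=12):
  1. pour(C -> A) -> (A=3 B=0 C=9)
  2. pour(C -> B) -> (A=3 B=9 C=0)
  3. pour(A -> C) -> (A=0 B=9 C=3)
  4. fill(A) -> (A=3 B=9 C=3)
  5. pour(A -> B) -> (A=2 B=10 C=3)
  6. pour(B -> C) -> (A=2 B=1 C=12)
  7. empty(C) -> (A=2 B=1 C=0)
Target reached → yes.

Answer: yes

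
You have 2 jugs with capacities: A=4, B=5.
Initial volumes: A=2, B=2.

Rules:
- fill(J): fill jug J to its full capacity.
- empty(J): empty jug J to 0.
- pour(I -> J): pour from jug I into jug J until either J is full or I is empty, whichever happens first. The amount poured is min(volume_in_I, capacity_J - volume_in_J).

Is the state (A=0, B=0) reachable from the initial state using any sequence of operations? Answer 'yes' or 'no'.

BFS from (A=2, B=2):
  1. empty(A) -> (A=0 B=2)
  2. empty(B) -> (A=0 B=0)
Target reached → yes.

Answer: yes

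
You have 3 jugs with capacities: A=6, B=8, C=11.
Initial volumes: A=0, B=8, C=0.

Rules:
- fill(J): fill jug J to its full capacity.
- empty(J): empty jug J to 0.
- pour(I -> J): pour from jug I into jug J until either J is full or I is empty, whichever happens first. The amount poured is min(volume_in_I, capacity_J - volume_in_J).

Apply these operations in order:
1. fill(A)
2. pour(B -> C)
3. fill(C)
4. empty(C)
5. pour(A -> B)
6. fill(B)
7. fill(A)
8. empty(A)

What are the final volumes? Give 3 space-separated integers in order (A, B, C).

Step 1: fill(A) -> (A=6 B=8 C=0)
Step 2: pour(B -> C) -> (A=6 B=0 C=8)
Step 3: fill(C) -> (A=6 B=0 C=11)
Step 4: empty(C) -> (A=6 B=0 C=0)
Step 5: pour(A -> B) -> (A=0 B=6 C=0)
Step 6: fill(B) -> (A=0 B=8 C=0)
Step 7: fill(A) -> (A=6 B=8 C=0)
Step 8: empty(A) -> (A=0 B=8 C=0)

Answer: 0 8 0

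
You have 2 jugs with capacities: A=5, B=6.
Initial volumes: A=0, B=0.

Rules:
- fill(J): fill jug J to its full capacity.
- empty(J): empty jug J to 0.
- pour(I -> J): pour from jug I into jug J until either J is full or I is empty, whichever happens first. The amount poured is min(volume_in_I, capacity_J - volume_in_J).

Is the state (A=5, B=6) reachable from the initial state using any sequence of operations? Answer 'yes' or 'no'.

Answer: yes

Derivation:
BFS from (A=0, B=0):
  1. fill(A) -> (A=5 B=0)
  2. fill(B) -> (A=5 B=6)
Target reached → yes.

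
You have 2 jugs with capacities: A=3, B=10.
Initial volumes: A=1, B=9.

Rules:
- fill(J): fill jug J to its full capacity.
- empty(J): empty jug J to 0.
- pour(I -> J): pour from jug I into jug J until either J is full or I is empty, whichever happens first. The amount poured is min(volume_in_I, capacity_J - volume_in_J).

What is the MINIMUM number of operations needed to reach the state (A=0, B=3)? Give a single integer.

BFS from (A=1, B=9). One shortest path:
  1. fill(A) -> (A=3 B=9)
  2. empty(B) -> (A=3 B=0)
  3. pour(A -> B) -> (A=0 B=3)
Reached target in 3 moves.

Answer: 3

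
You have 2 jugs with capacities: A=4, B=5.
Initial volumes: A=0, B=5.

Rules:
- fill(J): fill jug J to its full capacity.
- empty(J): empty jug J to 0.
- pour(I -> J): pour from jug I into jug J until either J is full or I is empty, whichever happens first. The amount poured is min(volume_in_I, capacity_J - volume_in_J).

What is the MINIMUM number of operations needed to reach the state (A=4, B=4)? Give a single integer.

BFS from (A=0, B=5). One shortest path:
  1. fill(A) -> (A=4 B=5)
  2. empty(B) -> (A=4 B=0)
  3. pour(A -> B) -> (A=0 B=4)
  4. fill(A) -> (A=4 B=4)
Reached target in 4 moves.

Answer: 4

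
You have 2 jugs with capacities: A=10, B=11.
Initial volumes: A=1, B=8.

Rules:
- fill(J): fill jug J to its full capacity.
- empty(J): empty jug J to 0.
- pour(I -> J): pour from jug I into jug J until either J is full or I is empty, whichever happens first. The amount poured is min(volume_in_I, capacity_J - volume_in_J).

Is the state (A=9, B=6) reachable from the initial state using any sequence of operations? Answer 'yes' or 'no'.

BFS explored all 43 reachable states.
Reachable set includes: (0,0), (0,1), (0,2), (0,3), (0,4), (0,5), (0,6), (0,7), (0,8), (0,9), (0,10), (0,11) ...
Target (A=9, B=6) not in reachable set → no.

Answer: no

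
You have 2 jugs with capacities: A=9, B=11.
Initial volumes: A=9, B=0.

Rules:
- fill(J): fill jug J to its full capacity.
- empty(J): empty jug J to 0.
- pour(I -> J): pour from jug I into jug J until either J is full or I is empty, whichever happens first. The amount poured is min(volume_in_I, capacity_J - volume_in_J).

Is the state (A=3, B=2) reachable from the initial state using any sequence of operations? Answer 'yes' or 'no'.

Answer: no

Derivation:
BFS explored all 40 reachable states.
Reachable set includes: (0,0), (0,1), (0,2), (0,3), (0,4), (0,5), (0,6), (0,7), (0,8), (0,9), (0,10), (0,11) ...
Target (A=3, B=2) not in reachable set → no.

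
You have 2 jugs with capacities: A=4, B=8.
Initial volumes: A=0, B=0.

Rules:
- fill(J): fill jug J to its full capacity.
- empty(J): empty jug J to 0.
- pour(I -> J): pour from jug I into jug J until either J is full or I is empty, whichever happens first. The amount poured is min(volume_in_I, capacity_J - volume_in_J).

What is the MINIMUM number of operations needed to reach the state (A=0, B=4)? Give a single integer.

Answer: 2

Derivation:
BFS from (A=0, B=0). One shortest path:
  1. fill(A) -> (A=4 B=0)
  2. pour(A -> B) -> (A=0 B=4)
Reached target in 2 moves.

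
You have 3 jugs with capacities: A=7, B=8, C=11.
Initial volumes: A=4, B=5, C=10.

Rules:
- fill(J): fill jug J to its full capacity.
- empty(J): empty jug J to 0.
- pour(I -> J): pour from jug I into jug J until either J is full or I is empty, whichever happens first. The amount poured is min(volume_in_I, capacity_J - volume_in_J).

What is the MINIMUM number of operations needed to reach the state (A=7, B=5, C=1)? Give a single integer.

Answer: 4

Derivation:
BFS from (A=4, B=5, C=10). One shortest path:
  1. fill(C) -> (A=4 B=5 C=11)
  2. pour(C -> A) -> (A=7 B=5 C=8)
  3. empty(A) -> (A=0 B=5 C=8)
  4. pour(C -> A) -> (A=7 B=5 C=1)
Reached target in 4 moves.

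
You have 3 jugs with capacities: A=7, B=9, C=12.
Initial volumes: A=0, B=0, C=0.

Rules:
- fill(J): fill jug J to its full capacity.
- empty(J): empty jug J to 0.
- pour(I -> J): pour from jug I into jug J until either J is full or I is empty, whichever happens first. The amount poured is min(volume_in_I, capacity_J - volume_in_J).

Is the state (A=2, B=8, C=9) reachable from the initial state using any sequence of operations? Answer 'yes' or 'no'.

Answer: no

Derivation:
BFS explored all 512 reachable states.
Reachable set includes: (0,0,0), (0,0,1), (0,0,2), (0,0,3), (0,0,4), (0,0,5), (0,0,6), (0,0,7), (0,0,8), (0,0,9), (0,0,10), (0,0,11) ...
Target (A=2, B=8, C=9) not in reachable set → no.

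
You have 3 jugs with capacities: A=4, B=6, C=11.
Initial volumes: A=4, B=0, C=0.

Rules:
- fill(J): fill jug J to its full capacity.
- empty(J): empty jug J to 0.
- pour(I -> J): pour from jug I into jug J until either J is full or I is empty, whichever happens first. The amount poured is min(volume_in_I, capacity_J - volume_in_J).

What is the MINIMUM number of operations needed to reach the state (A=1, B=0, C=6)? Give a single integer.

BFS from (A=4, B=0, C=0). One shortest path:
  1. empty(A) -> (A=0 B=0 C=0)
  2. fill(C) -> (A=0 B=0 C=11)
  3. pour(C -> A) -> (A=4 B=0 C=7)
  4. empty(A) -> (A=0 B=0 C=7)
  5. pour(C -> B) -> (A=0 B=6 C=1)
  6. pour(C -> A) -> (A=1 B=6 C=0)
  7. pour(B -> C) -> (A=1 B=0 C=6)
Reached target in 7 moves.

Answer: 7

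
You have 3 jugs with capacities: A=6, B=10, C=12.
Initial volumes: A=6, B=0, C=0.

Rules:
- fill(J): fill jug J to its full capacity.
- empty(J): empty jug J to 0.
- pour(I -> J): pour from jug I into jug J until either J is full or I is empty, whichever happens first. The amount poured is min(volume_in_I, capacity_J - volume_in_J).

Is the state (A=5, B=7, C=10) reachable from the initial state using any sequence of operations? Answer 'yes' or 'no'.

BFS explored all 128 reachable states.
Reachable set includes: (0,0,0), (0,0,2), (0,0,4), (0,0,6), (0,0,8), (0,0,10), (0,0,12), (0,2,0), (0,2,2), (0,2,4), (0,2,6), (0,2,8) ...
Target (A=5, B=7, C=10) not in reachable set → no.

Answer: no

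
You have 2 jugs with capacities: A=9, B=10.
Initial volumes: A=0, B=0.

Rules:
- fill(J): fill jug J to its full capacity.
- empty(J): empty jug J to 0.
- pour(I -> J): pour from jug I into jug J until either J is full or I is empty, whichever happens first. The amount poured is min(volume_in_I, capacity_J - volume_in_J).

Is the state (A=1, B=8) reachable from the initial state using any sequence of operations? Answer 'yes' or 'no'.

Answer: no

Derivation:
BFS explored all 38 reachable states.
Reachable set includes: (0,0), (0,1), (0,2), (0,3), (0,4), (0,5), (0,6), (0,7), (0,8), (0,9), (0,10), (1,0) ...
Target (A=1, B=8) not in reachable set → no.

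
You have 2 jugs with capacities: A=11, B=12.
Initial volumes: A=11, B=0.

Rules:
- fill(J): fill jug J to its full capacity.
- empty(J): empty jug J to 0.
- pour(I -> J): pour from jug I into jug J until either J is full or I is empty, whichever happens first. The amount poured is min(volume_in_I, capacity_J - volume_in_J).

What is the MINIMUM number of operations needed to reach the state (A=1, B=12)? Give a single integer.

Answer: 6

Derivation:
BFS from (A=11, B=0). One shortest path:
  1. empty(A) -> (A=0 B=0)
  2. fill(B) -> (A=0 B=12)
  3. pour(B -> A) -> (A=11 B=1)
  4. empty(A) -> (A=0 B=1)
  5. pour(B -> A) -> (A=1 B=0)
  6. fill(B) -> (A=1 B=12)
Reached target in 6 moves.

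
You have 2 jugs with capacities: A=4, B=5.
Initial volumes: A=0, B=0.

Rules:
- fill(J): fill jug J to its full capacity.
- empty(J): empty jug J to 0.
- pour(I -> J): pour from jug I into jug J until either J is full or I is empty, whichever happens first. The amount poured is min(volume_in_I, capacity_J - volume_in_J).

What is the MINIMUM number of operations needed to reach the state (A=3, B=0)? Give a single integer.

BFS from (A=0, B=0). One shortest path:
  1. fill(A) -> (A=4 B=0)
  2. pour(A -> B) -> (A=0 B=4)
  3. fill(A) -> (A=4 B=4)
  4. pour(A -> B) -> (A=3 B=5)
  5. empty(B) -> (A=3 B=0)
Reached target in 5 moves.

Answer: 5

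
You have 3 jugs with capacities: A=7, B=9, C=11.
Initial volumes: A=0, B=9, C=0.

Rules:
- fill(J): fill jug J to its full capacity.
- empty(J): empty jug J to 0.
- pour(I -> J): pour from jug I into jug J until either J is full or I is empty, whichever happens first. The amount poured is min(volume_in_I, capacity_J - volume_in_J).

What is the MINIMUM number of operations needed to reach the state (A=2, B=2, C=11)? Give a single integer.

BFS from (A=0, B=9, C=0). One shortest path:
  1. empty(B) -> (A=0 B=0 C=0)
  2. fill(C) -> (A=0 B=0 C=11)
  3. pour(C -> B) -> (A=0 B=9 C=2)
  4. pour(B -> A) -> (A=7 B=2 C=2)
  5. empty(A) -> (A=0 B=2 C=2)
  6. pour(C -> A) -> (A=2 B=2 C=0)
  7. fill(C) -> (A=2 B=2 C=11)
Reached target in 7 moves.

Answer: 7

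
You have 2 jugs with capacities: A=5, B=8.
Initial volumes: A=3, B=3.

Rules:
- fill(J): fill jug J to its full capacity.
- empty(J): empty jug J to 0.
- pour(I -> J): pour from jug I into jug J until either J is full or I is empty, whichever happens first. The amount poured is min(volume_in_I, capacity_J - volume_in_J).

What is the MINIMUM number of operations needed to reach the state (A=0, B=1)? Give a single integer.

Answer: 2

Derivation:
BFS from (A=3, B=3). One shortest path:
  1. pour(B -> A) -> (A=5 B=1)
  2. empty(A) -> (A=0 B=1)
Reached target in 2 moves.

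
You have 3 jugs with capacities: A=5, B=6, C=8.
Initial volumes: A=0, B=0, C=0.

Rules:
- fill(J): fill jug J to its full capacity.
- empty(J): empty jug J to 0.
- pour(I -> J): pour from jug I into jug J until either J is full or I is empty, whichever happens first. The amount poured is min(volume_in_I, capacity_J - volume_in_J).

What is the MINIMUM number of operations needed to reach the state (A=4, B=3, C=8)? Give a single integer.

BFS from (A=0, B=0, C=0). One shortest path:
  1. fill(A) -> (A=5 B=0 C=0)
  2. pour(A -> B) -> (A=0 B=5 C=0)
  3. fill(A) -> (A=5 B=5 C=0)
  4. pour(A -> C) -> (A=0 B=5 C=5)
  5. fill(A) -> (A=5 B=5 C=5)
  6. pour(A -> B) -> (A=4 B=6 C=5)
  7. pour(B -> C) -> (A=4 B=3 C=8)
Reached target in 7 moves.

Answer: 7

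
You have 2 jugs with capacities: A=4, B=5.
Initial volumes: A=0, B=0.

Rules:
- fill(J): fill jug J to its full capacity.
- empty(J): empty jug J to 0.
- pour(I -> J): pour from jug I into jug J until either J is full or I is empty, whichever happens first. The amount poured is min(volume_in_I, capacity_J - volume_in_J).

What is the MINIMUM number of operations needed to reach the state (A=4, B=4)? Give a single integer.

BFS from (A=0, B=0). One shortest path:
  1. fill(A) -> (A=4 B=0)
  2. pour(A -> B) -> (A=0 B=4)
  3. fill(A) -> (A=4 B=4)
Reached target in 3 moves.

Answer: 3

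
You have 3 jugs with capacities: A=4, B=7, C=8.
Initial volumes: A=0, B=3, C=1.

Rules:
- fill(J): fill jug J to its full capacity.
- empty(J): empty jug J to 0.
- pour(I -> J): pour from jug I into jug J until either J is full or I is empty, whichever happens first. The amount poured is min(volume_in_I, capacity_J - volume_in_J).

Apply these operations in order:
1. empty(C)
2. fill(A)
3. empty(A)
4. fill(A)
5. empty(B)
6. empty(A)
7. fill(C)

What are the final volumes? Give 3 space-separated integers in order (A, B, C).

Step 1: empty(C) -> (A=0 B=3 C=0)
Step 2: fill(A) -> (A=4 B=3 C=0)
Step 3: empty(A) -> (A=0 B=3 C=0)
Step 4: fill(A) -> (A=4 B=3 C=0)
Step 5: empty(B) -> (A=4 B=0 C=0)
Step 6: empty(A) -> (A=0 B=0 C=0)
Step 7: fill(C) -> (A=0 B=0 C=8)

Answer: 0 0 8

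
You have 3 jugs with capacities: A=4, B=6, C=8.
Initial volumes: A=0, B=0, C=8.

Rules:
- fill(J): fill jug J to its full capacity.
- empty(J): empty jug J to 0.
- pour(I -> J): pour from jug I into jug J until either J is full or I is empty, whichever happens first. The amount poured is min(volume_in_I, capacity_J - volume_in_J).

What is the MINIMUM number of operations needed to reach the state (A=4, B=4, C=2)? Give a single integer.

Answer: 5

Derivation:
BFS from (A=0, B=0, C=8). One shortest path:
  1. fill(A) -> (A=4 B=0 C=8)
  2. pour(C -> B) -> (A=4 B=6 C=2)
  3. empty(B) -> (A=4 B=0 C=2)
  4. pour(A -> B) -> (A=0 B=4 C=2)
  5. fill(A) -> (A=4 B=4 C=2)
Reached target in 5 moves.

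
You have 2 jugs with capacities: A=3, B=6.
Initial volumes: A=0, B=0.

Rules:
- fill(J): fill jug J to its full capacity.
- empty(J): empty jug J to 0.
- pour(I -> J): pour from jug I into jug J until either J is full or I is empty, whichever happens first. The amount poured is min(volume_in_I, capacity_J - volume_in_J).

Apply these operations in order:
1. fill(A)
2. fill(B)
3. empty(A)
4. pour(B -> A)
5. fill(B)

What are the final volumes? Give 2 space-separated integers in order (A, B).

Answer: 3 6

Derivation:
Step 1: fill(A) -> (A=3 B=0)
Step 2: fill(B) -> (A=3 B=6)
Step 3: empty(A) -> (A=0 B=6)
Step 4: pour(B -> A) -> (A=3 B=3)
Step 5: fill(B) -> (A=3 B=6)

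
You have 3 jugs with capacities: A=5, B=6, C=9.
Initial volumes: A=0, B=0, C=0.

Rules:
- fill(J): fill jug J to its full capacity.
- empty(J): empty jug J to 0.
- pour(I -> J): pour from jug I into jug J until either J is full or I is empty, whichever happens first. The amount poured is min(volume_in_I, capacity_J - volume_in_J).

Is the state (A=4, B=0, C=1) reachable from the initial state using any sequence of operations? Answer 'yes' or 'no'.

Answer: yes

Derivation:
BFS from (A=0, B=0, C=0):
  1. fill(A) -> (A=5 B=0 C=0)
  2. fill(B) -> (A=5 B=6 C=0)
  3. pour(B -> C) -> (A=5 B=0 C=6)
  4. pour(A -> B) -> (A=0 B=5 C=6)
  5. pour(C -> A) -> (A=5 B=5 C=1)
  6. pour(A -> B) -> (A=4 B=6 C=1)
  7. empty(B) -> (A=4 B=0 C=1)
Target reached → yes.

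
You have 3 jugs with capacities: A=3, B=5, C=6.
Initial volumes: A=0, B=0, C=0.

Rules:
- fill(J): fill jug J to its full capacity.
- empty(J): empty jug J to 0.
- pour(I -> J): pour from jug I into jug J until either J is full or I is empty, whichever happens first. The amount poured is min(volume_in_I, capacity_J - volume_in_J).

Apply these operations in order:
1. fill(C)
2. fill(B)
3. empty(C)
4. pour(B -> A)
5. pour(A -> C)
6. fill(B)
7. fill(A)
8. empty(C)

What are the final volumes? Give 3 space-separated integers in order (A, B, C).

Step 1: fill(C) -> (A=0 B=0 C=6)
Step 2: fill(B) -> (A=0 B=5 C=6)
Step 3: empty(C) -> (A=0 B=5 C=0)
Step 4: pour(B -> A) -> (A=3 B=2 C=0)
Step 5: pour(A -> C) -> (A=0 B=2 C=3)
Step 6: fill(B) -> (A=0 B=5 C=3)
Step 7: fill(A) -> (A=3 B=5 C=3)
Step 8: empty(C) -> (A=3 B=5 C=0)

Answer: 3 5 0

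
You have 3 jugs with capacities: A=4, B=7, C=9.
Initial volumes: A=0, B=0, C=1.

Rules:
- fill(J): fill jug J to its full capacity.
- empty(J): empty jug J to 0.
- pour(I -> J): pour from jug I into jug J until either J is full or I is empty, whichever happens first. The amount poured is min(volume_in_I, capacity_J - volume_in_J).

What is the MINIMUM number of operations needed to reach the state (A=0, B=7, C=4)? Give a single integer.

Answer: 4

Derivation:
BFS from (A=0, B=0, C=1). One shortest path:
  1. fill(A) -> (A=4 B=0 C=1)
  2. fill(B) -> (A=4 B=7 C=1)
  3. empty(C) -> (A=4 B=7 C=0)
  4. pour(A -> C) -> (A=0 B=7 C=4)
Reached target in 4 moves.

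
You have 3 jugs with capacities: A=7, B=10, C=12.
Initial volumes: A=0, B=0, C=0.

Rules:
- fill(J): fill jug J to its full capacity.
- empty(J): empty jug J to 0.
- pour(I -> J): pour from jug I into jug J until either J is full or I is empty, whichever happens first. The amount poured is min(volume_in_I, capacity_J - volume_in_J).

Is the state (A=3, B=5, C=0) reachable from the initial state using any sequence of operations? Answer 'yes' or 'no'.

BFS from (A=0, B=0, C=0):
  1. fill(B) -> (A=0 B=10 C=0)
  2. pour(B -> A) -> (A=7 B=3 C=0)
  3. pour(A -> C) -> (A=0 B=3 C=7)
  4. pour(B -> A) -> (A=3 B=0 C=7)
  5. fill(B) -> (A=3 B=10 C=7)
  6. pour(B -> C) -> (A=3 B=5 C=12)
  7. empty(C) -> (A=3 B=5 C=0)
Target reached → yes.

Answer: yes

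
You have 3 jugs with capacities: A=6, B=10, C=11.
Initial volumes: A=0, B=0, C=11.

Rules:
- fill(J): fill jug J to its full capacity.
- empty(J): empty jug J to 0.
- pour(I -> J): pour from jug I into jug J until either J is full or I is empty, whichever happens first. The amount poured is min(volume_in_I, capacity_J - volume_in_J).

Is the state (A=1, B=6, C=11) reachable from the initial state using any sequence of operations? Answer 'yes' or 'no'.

BFS from (A=0, B=0, C=11):
  1. fill(A) -> (A=6 B=0 C=11)
  2. pour(C -> B) -> (A=6 B=10 C=1)
  3. empty(B) -> (A=6 B=0 C=1)
  4. pour(A -> B) -> (A=0 B=6 C=1)
  5. pour(C -> A) -> (A=1 B=6 C=0)
  6. fill(C) -> (A=1 B=6 C=11)
Target reached → yes.

Answer: yes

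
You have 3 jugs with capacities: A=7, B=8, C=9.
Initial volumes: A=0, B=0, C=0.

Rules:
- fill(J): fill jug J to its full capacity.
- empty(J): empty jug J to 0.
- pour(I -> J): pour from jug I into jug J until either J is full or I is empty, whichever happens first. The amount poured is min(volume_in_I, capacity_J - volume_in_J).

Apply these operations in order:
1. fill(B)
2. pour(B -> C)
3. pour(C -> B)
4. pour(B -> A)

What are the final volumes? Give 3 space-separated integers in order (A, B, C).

Step 1: fill(B) -> (A=0 B=8 C=0)
Step 2: pour(B -> C) -> (A=0 B=0 C=8)
Step 3: pour(C -> B) -> (A=0 B=8 C=0)
Step 4: pour(B -> A) -> (A=7 B=1 C=0)

Answer: 7 1 0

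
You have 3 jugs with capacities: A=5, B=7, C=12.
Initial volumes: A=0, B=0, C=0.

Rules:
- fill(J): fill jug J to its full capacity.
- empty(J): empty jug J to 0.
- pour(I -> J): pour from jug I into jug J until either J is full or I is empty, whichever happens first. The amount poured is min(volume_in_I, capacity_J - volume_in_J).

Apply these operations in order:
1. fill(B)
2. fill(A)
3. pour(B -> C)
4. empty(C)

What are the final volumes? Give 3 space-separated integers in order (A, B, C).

Step 1: fill(B) -> (A=0 B=7 C=0)
Step 2: fill(A) -> (A=5 B=7 C=0)
Step 3: pour(B -> C) -> (A=5 B=0 C=7)
Step 4: empty(C) -> (A=5 B=0 C=0)

Answer: 5 0 0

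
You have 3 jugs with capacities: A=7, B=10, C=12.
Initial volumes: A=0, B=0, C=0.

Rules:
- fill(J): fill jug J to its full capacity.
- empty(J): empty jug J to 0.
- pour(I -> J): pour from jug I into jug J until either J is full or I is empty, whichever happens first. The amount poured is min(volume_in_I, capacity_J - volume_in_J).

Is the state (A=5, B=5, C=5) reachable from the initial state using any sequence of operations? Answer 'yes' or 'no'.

Answer: no

Derivation:
BFS explored all 550 reachable states.
Reachable set includes: (0,0,0), (0,0,1), (0,0,2), (0,0,3), (0,0,4), (0,0,5), (0,0,6), (0,0,7), (0,0,8), (0,0,9), (0,0,10), (0,0,11) ...
Target (A=5, B=5, C=5) not in reachable set → no.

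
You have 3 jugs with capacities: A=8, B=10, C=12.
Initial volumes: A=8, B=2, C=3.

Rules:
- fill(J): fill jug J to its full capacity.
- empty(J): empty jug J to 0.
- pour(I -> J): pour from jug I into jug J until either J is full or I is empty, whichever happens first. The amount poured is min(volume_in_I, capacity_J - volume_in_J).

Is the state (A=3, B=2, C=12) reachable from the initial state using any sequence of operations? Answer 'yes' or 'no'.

BFS from (A=8, B=2, C=3):
  1. empty(A) -> (A=0 B=2 C=3)
  2. pour(C -> A) -> (A=3 B=2 C=0)
  3. fill(C) -> (A=3 B=2 C=12)
Target reached → yes.

Answer: yes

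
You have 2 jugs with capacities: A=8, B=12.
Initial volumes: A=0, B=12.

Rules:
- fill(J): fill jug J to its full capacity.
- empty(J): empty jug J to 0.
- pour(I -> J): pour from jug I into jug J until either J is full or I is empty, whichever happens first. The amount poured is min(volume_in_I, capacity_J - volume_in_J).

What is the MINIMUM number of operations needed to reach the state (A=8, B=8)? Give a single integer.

Answer: 4

Derivation:
BFS from (A=0, B=12). One shortest path:
  1. fill(A) -> (A=8 B=12)
  2. empty(B) -> (A=8 B=0)
  3. pour(A -> B) -> (A=0 B=8)
  4. fill(A) -> (A=8 B=8)
Reached target in 4 moves.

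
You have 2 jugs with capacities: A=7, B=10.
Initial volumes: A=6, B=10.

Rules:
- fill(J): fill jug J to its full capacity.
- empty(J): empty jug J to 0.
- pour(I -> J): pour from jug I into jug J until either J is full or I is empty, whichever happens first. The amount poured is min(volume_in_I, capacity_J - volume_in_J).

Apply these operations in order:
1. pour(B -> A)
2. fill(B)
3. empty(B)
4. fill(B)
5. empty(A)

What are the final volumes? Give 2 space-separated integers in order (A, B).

Step 1: pour(B -> A) -> (A=7 B=9)
Step 2: fill(B) -> (A=7 B=10)
Step 3: empty(B) -> (A=7 B=0)
Step 4: fill(B) -> (A=7 B=10)
Step 5: empty(A) -> (A=0 B=10)

Answer: 0 10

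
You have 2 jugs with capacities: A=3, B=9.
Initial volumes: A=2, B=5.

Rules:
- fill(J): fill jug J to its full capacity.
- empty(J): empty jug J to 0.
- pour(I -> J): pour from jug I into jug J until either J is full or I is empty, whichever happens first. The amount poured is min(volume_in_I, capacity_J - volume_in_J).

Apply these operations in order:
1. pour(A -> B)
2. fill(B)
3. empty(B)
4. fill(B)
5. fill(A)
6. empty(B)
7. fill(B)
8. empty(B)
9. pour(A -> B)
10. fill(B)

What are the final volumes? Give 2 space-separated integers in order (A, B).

Answer: 0 9

Derivation:
Step 1: pour(A -> B) -> (A=0 B=7)
Step 2: fill(B) -> (A=0 B=9)
Step 3: empty(B) -> (A=0 B=0)
Step 4: fill(B) -> (A=0 B=9)
Step 5: fill(A) -> (A=3 B=9)
Step 6: empty(B) -> (A=3 B=0)
Step 7: fill(B) -> (A=3 B=9)
Step 8: empty(B) -> (A=3 B=0)
Step 9: pour(A -> B) -> (A=0 B=3)
Step 10: fill(B) -> (A=0 B=9)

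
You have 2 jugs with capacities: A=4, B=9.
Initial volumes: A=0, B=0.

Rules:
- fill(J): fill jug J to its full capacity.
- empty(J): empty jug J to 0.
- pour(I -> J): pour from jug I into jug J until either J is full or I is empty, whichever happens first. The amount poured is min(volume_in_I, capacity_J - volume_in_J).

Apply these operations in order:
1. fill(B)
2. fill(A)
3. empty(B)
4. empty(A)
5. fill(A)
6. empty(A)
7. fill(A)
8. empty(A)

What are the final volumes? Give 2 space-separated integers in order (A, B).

Answer: 0 0

Derivation:
Step 1: fill(B) -> (A=0 B=9)
Step 2: fill(A) -> (A=4 B=9)
Step 3: empty(B) -> (A=4 B=0)
Step 4: empty(A) -> (A=0 B=0)
Step 5: fill(A) -> (A=4 B=0)
Step 6: empty(A) -> (A=0 B=0)
Step 7: fill(A) -> (A=4 B=0)
Step 8: empty(A) -> (A=0 B=0)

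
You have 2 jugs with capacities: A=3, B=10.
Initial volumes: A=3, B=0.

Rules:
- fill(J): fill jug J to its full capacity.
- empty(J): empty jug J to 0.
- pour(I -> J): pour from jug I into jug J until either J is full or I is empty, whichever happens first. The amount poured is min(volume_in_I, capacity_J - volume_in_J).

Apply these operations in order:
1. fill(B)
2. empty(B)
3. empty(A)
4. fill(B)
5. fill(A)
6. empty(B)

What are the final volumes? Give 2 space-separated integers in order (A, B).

Step 1: fill(B) -> (A=3 B=10)
Step 2: empty(B) -> (A=3 B=0)
Step 3: empty(A) -> (A=0 B=0)
Step 4: fill(B) -> (A=0 B=10)
Step 5: fill(A) -> (A=3 B=10)
Step 6: empty(B) -> (A=3 B=0)

Answer: 3 0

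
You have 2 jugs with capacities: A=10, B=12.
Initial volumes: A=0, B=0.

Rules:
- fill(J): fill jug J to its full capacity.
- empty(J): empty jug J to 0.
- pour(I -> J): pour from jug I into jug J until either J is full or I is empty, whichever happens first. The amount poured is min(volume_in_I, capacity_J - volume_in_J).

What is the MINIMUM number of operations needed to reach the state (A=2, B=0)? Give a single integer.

BFS from (A=0, B=0). One shortest path:
  1. fill(B) -> (A=0 B=12)
  2. pour(B -> A) -> (A=10 B=2)
  3. empty(A) -> (A=0 B=2)
  4. pour(B -> A) -> (A=2 B=0)
Reached target in 4 moves.

Answer: 4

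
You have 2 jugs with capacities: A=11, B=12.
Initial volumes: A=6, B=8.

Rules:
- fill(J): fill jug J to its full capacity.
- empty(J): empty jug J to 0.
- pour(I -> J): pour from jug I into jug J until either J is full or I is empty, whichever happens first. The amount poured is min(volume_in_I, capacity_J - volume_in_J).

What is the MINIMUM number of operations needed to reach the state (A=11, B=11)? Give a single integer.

BFS from (A=6, B=8). One shortest path:
  1. fill(A) -> (A=11 B=8)
  2. empty(B) -> (A=11 B=0)
  3. pour(A -> B) -> (A=0 B=11)
  4. fill(A) -> (A=11 B=11)
Reached target in 4 moves.

Answer: 4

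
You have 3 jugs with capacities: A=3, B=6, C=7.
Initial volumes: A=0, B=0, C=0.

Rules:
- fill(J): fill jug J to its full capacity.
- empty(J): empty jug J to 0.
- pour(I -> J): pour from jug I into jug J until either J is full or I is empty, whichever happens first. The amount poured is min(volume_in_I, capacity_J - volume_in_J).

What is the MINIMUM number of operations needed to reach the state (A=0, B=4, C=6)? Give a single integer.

Answer: 6

Derivation:
BFS from (A=0, B=0, C=0). One shortest path:
  1. fill(C) -> (A=0 B=0 C=7)
  2. pour(C -> A) -> (A=3 B=0 C=4)
  3. pour(C -> B) -> (A=3 B=4 C=0)
  4. pour(A -> C) -> (A=0 B=4 C=3)
  5. fill(A) -> (A=3 B=4 C=3)
  6. pour(A -> C) -> (A=0 B=4 C=6)
Reached target in 6 moves.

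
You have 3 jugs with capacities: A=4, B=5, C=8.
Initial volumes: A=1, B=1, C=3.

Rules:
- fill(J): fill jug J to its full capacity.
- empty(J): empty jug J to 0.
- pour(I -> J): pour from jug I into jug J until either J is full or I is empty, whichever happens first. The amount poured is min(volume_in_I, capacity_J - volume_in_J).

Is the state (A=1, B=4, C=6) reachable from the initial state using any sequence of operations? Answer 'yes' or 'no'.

BFS explored all 187 reachable states.
Reachable set includes: (0,0,0), (0,0,1), (0,0,2), (0,0,3), (0,0,4), (0,0,5), (0,0,6), (0,0,7), (0,0,8), (0,1,0), (0,1,1), (0,1,2) ...
Target (A=1, B=4, C=6) not in reachable set → no.

Answer: no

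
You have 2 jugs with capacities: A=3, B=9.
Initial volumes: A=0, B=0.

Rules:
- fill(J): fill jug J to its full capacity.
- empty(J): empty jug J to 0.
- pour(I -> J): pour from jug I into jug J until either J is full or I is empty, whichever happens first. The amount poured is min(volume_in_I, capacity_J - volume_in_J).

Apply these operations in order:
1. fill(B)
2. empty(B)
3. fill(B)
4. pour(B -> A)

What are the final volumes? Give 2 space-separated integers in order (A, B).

Answer: 3 6

Derivation:
Step 1: fill(B) -> (A=0 B=9)
Step 2: empty(B) -> (A=0 B=0)
Step 3: fill(B) -> (A=0 B=9)
Step 4: pour(B -> A) -> (A=3 B=6)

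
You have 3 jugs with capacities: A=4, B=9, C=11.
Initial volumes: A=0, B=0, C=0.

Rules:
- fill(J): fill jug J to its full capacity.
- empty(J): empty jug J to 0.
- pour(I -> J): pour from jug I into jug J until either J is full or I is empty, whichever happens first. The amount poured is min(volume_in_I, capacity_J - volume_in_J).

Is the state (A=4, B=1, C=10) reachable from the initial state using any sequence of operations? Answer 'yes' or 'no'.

Answer: yes

Derivation:
BFS from (A=0, B=0, C=0):
  1. fill(A) -> (A=4 B=0 C=0)
  2. fill(C) -> (A=4 B=0 C=11)
  3. pour(A -> B) -> (A=0 B=4 C=11)
  4. pour(C -> B) -> (A=0 B=9 C=6)
  5. pour(B -> A) -> (A=4 B=5 C=6)
  6. pour(A -> C) -> (A=0 B=5 C=10)
  7. pour(B -> A) -> (A=4 B=1 C=10)
Target reached → yes.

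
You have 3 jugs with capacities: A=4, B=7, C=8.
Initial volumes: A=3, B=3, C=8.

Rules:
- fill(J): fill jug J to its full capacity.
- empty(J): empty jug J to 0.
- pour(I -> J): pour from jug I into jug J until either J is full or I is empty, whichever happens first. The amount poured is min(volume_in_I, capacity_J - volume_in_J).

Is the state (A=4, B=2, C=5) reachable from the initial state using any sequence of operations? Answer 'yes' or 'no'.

BFS from (A=3, B=3, C=8):
  1. empty(B) -> (A=3 B=0 C=8)
  2. pour(C -> B) -> (A=3 B=7 C=1)
  3. pour(B -> A) -> (A=4 B=6 C=1)
  4. pour(A -> C) -> (A=0 B=6 C=5)
  5. pour(B -> A) -> (A=4 B=2 C=5)
Target reached → yes.

Answer: yes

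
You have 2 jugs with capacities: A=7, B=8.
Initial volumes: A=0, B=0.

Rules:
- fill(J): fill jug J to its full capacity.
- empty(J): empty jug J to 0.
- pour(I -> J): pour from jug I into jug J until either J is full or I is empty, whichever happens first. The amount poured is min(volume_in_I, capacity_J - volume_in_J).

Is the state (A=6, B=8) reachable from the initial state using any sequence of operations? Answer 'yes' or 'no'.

Answer: yes

Derivation:
BFS from (A=0, B=0):
  1. fill(A) -> (A=7 B=0)
  2. pour(A -> B) -> (A=0 B=7)
  3. fill(A) -> (A=7 B=7)
  4. pour(A -> B) -> (A=6 B=8)
Target reached → yes.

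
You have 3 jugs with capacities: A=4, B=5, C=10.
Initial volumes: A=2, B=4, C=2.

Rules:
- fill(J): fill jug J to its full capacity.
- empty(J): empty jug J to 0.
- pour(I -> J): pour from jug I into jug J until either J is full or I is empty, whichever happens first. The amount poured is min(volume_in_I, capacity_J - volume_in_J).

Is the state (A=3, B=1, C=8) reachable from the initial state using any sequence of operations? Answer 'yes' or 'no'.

BFS explored all 223 reachable states.
Reachable set includes: (0,0,0), (0,0,1), (0,0,2), (0,0,3), (0,0,4), (0,0,5), (0,0,6), (0,0,7), (0,0,8), (0,0,9), (0,0,10), (0,1,0) ...
Target (A=3, B=1, C=8) not in reachable set → no.

Answer: no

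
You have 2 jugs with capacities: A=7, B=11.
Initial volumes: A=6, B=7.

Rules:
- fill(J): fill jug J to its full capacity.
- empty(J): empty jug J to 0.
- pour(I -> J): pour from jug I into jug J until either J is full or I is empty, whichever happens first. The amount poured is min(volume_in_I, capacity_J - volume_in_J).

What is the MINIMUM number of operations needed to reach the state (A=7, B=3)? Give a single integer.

Answer: 4

Derivation:
BFS from (A=6, B=7). One shortest path:
  1. fill(B) -> (A=6 B=11)
  2. pour(B -> A) -> (A=7 B=10)
  3. empty(A) -> (A=0 B=10)
  4. pour(B -> A) -> (A=7 B=3)
Reached target in 4 moves.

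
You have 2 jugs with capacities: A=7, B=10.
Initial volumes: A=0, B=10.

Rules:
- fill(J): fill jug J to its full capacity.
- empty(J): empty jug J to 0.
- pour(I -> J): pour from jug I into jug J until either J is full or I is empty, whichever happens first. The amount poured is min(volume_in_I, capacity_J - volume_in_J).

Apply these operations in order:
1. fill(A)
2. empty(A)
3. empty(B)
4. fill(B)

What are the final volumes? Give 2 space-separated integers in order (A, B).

Step 1: fill(A) -> (A=7 B=10)
Step 2: empty(A) -> (A=0 B=10)
Step 3: empty(B) -> (A=0 B=0)
Step 4: fill(B) -> (A=0 B=10)

Answer: 0 10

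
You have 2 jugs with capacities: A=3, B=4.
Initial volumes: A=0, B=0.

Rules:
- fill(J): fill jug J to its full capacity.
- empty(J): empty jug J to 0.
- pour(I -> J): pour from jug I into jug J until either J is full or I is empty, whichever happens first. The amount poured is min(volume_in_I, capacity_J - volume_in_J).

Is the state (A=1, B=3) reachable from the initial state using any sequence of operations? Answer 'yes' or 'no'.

BFS explored all 14 reachable states.
Reachable set includes: (0,0), (0,1), (0,2), (0,3), (0,4), (1,0), (1,4), (2,0), (2,4), (3,0), (3,1), (3,2) ...
Target (A=1, B=3) not in reachable set → no.

Answer: no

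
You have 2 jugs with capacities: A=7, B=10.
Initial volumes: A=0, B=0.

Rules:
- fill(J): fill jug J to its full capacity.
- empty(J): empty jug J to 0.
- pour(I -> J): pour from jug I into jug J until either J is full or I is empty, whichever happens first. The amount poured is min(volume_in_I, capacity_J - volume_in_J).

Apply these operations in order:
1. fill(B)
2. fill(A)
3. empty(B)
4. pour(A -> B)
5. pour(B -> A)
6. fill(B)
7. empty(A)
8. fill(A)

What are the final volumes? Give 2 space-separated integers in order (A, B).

Step 1: fill(B) -> (A=0 B=10)
Step 2: fill(A) -> (A=7 B=10)
Step 3: empty(B) -> (A=7 B=0)
Step 4: pour(A -> B) -> (A=0 B=7)
Step 5: pour(B -> A) -> (A=7 B=0)
Step 6: fill(B) -> (A=7 B=10)
Step 7: empty(A) -> (A=0 B=10)
Step 8: fill(A) -> (A=7 B=10)

Answer: 7 10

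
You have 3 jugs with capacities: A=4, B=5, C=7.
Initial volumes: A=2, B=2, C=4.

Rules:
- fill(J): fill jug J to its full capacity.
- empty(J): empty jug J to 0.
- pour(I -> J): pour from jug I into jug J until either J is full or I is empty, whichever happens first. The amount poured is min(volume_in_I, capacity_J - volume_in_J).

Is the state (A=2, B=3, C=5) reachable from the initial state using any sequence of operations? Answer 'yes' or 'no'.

Answer: no

Derivation:
BFS explored all 169 reachable states.
Reachable set includes: (0,0,0), (0,0,1), (0,0,2), (0,0,3), (0,0,4), (0,0,5), (0,0,6), (0,0,7), (0,1,0), (0,1,1), (0,1,2), (0,1,3) ...
Target (A=2, B=3, C=5) not in reachable set → no.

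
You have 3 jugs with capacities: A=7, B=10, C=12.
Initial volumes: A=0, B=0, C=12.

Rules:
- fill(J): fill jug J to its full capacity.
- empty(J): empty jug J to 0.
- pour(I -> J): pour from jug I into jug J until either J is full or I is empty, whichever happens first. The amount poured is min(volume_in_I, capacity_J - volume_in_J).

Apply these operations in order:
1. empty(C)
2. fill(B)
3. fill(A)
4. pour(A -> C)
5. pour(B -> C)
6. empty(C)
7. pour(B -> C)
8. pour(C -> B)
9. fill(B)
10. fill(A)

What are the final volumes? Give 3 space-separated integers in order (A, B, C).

Answer: 7 10 0

Derivation:
Step 1: empty(C) -> (A=0 B=0 C=0)
Step 2: fill(B) -> (A=0 B=10 C=0)
Step 3: fill(A) -> (A=7 B=10 C=0)
Step 4: pour(A -> C) -> (A=0 B=10 C=7)
Step 5: pour(B -> C) -> (A=0 B=5 C=12)
Step 6: empty(C) -> (A=0 B=5 C=0)
Step 7: pour(B -> C) -> (A=0 B=0 C=5)
Step 8: pour(C -> B) -> (A=0 B=5 C=0)
Step 9: fill(B) -> (A=0 B=10 C=0)
Step 10: fill(A) -> (A=7 B=10 C=0)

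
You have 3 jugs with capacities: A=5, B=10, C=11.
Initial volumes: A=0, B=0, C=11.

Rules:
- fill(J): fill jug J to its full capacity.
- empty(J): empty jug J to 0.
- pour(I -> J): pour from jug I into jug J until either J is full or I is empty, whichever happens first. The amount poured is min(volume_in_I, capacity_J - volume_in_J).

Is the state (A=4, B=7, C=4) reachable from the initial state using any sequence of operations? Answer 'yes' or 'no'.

BFS explored all 432 reachable states.
Reachable set includes: (0,0,0), (0,0,1), (0,0,2), (0,0,3), (0,0,4), (0,0,5), (0,0,6), (0,0,7), (0,0,8), (0,0,9), (0,0,10), (0,0,11) ...
Target (A=4, B=7, C=4) not in reachable set → no.

Answer: no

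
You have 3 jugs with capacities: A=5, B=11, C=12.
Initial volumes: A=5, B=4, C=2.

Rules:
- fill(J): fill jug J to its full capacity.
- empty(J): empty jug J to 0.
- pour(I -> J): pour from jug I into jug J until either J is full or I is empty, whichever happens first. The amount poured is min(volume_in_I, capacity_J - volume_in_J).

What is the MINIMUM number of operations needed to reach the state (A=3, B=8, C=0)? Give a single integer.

BFS from (A=5, B=4, C=2). One shortest path:
  1. pour(A -> B) -> (A=0 B=9 C=2)
  2. pour(C -> A) -> (A=2 B=9 C=0)
  3. fill(C) -> (A=2 B=9 C=12)
  4. pour(C -> A) -> (A=5 B=9 C=9)
  5. pour(A -> B) -> (A=3 B=11 C=9)
  6. pour(B -> C) -> (A=3 B=8 C=12)
  7. empty(C) -> (A=3 B=8 C=0)
Reached target in 7 moves.

Answer: 7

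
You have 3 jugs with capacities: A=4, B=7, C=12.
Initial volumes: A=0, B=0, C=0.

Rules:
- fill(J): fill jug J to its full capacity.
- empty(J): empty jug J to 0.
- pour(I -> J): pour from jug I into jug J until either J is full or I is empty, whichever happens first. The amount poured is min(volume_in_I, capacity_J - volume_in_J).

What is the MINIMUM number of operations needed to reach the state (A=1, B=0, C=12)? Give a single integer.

Answer: 6

Derivation:
BFS from (A=0, B=0, C=0). One shortest path:
  1. fill(A) -> (A=4 B=0 C=0)
  2. fill(C) -> (A=4 B=0 C=12)
  3. pour(A -> B) -> (A=0 B=4 C=12)
  4. fill(A) -> (A=4 B=4 C=12)
  5. pour(A -> B) -> (A=1 B=7 C=12)
  6. empty(B) -> (A=1 B=0 C=12)
Reached target in 6 moves.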